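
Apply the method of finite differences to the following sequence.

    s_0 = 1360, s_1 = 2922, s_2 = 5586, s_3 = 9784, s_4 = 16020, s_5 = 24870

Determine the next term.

36982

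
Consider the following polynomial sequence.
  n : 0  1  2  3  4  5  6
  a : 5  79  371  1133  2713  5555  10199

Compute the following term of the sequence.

17281

Δ: 74, 292, 762, 1580, 2842, 4644
Δ²: 218, 470, 818, 1262, 1802
Δ³: 252, 348, 444, 540
Δ⁴: 96, 96, 96
Fourth differences constant at 96.
540 + 96 = 636;  1802 + 636 = 2438;  4644 + 2438 = 7082;  10199 + 7082 = 17281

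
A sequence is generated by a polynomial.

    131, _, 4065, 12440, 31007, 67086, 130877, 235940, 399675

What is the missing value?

Using the last 7 terms:
8375  18567  36079  63791  105063  163735
10192  17512  27712  41272  58672
7320  10200  13560  17400
2880  3360  3840
480  480
Constant fifth difference = 480.
Extend backward: 2880 − 480 = 2400;  7320 − 2400 = 4920;  10192 − 4920 = 5272;  8375 − 5272 = 3103;  4065 − 3103 = 962

962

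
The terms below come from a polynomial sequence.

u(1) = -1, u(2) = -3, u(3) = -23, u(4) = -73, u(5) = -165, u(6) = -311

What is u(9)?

-1193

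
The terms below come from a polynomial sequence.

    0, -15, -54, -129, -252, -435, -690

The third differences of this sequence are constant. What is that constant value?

-12

Δ: -15, -39, -75, -123, -183, -255
Δ²: -24, -36, -48, -60, -72
Δ³: -12, -12, -12, -12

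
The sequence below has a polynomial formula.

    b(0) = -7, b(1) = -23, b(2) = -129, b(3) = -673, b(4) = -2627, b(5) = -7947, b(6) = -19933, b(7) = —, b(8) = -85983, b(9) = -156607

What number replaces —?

-43589

Using the first 7 terms:
Δ: -16  -106  -544  -1954  -5320  -11986
Δ²: -90  -438  -1410  -3366  -6666
Δ³: -348  -972  -1956  -3300
Δ⁴: -624  -984  -1344
Δ⁵: -360  -360
Constant fifth difference = -360.
Extend forward: -1344 − 360 = -1704;  -3300 − 1704 = -5004;  -6666 − 5004 = -11670;  -11986 − 11670 = -23656;  -19933 − 23656 = -43589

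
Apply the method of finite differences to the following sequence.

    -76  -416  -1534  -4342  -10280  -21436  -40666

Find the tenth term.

-189400

First differences: -340 , -1118 , -2808 , -5938 , -11156 , -19230
Second differences: -778 , -1690 , -3130 , -5218 , -8074
Third differences: -912 , -1440 , -2088 , -2856
Fourth differences: -528 , -648 , -768
Fifth differences: -120 , -120
The fifth differences are constant (-120).
-768 − 120 = -888;  -2856 − 888 = -3744;  -8074 − 3744 = -11818;  -19230 − 11818 = -31048;  -40666 − 31048 = -71714
-888 − 120 = -1008;  -3744 − 1008 = -4752;  -11818 − 4752 = -16570;  -31048 − 16570 = -47618;  -71714 − 47618 = -119332
-1008 − 120 = -1128;  -4752 − 1128 = -5880;  -16570 − 5880 = -22450;  -47618 − 22450 = -70068;  -119332 − 70068 = -189400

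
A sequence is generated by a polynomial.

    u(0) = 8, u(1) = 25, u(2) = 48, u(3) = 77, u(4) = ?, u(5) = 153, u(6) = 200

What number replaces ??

112

Using the first 4 terms:
Δ: 17  23  29
Δ²: 6  6
Constant second difference = 6.
Extend forward: 29 + 6 = 35;  77 + 35 = 112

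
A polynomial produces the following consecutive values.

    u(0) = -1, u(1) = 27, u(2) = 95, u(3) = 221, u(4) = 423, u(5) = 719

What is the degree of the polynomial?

3

28, 68, 126, 202, 296
40, 58, 76, 94
18, 18, 18
The third differences are constant, so the polynomial has degree 3.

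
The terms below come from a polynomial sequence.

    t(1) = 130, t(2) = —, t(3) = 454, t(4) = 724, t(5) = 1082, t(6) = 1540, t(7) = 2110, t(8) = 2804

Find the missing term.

260

Using the last 6 terms:
Δ: 270  358  458  570  694
Δ²: 88  100  112  124
Δ³: 12  12  12
Constant third difference = 12.
Extend backward: 88 − 12 = 76;  270 − 76 = 194;  454 − 194 = 260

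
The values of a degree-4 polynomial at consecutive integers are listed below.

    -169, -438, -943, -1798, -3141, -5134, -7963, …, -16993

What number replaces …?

-11838

Using the first 7 terms:
D1: -269, -505, -855, -1343, -1993, -2829
D2: -236, -350, -488, -650, -836
D3: -114, -138, -162, -186
D4: -24, -24, -24
Constant fourth difference = -24.
Extend forward: -186 − 24 = -210;  -836 − 210 = -1046;  -2829 − 1046 = -3875;  -7963 − 3875 = -11838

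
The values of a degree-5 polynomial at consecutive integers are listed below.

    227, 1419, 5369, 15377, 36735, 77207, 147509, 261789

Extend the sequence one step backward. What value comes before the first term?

5

First differences: 1192  3950  10008  21358  40472  70302  114280
Second differences: 2758  6058  11350  19114  29830  43978
Third differences: 3300  5292  7764  10716  14148
Fourth differences: 1992  2472  2952  3432
Fifth differences: 480  480  480
The fifth differences are constant at 480.
Work back: 1992 − 480 = 1512;  3300 − 1512 = 1788;  2758 − 1788 = 970;  1192 − 970 = 222;  227 − 222 = 5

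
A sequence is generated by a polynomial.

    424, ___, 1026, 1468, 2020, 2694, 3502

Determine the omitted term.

682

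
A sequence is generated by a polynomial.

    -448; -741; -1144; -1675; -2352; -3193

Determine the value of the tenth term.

-8557

D1: -293  -403  -531  -677  -841
D2: -110  -128  -146  -164
D3: -18  -18  -18
Constant third difference = -18, so extend:
-164 − 18 = -182;  -841 − 182 = -1023;  -3193 − 1023 = -4216
-182 − 18 = -200;  -1023 − 200 = -1223;  -4216 − 1223 = -5439
-200 − 18 = -218;  -1223 − 218 = -1441;  -5439 − 1441 = -6880
-218 − 18 = -236;  -1441 − 236 = -1677;  -6880 − 1677 = -8557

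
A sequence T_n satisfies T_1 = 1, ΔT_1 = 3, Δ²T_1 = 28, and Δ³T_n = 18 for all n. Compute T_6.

Build the table forward from the leading diagonal:
Third differences: 18, 18, 18, 18, 18, 18
Second differences: 28, 46, 64, 82, 100, 118
First differences: 3, 31, 77, 141, 223, 323
T: 1, 4, 35, 112, 253, 476

476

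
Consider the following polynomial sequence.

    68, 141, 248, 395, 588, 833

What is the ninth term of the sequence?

Δ: 73 , 107 , 147 , 193 , 245
Δ²: 34 , 40 , 46 , 52
Δ³: 6 , 6 , 6
Constant third difference = 6, so extend:
52 + 6 = 58;  245 + 58 = 303;  833 + 303 = 1136
58 + 6 = 64;  303 + 64 = 367;  1136 + 367 = 1503
64 + 6 = 70;  367 + 70 = 437;  1503 + 437 = 1940

1940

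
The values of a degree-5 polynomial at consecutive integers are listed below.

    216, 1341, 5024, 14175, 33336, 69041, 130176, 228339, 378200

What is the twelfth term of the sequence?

First differences: 1125  3683  9151  19161  35705  61135  98163  149861
Second differences: 2558  5468  10010  16544  25430  37028  51698
Third differences: 2910  4542  6534  8886  11598  14670
Fourth differences: 1632  1992  2352  2712  3072
Fifth differences: 360  360  360  360
The fifth differences are constant (360).
3072 + 360 = 3432;  14670 + 3432 = 18102;  51698 + 18102 = 69800;  149861 + 69800 = 219661;  378200 + 219661 = 597861
3432 + 360 = 3792;  18102 + 3792 = 21894;  69800 + 21894 = 91694;  219661 + 91694 = 311355;  597861 + 311355 = 909216
3792 + 360 = 4152;  21894 + 4152 = 26046;  91694 + 26046 = 117740;  311355 + 117740 = 429095;  909216 + 429095 = 1338311

1338311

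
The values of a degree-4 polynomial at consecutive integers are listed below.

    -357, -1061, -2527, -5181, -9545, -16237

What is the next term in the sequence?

-25971

First differences: -704, -1466, -2654, -4364, -6692
Second differences: -762, -1188, -1710, -2328
Third differences: -426, -522, -618
Fourth differences: -96, -96
Constant fourth difference = -96, so extend:
-618 − 96 = -714;  -2328 − 714 = -3042;  -6692 − 3042 = -9734;  -16237 − 9734 = -25971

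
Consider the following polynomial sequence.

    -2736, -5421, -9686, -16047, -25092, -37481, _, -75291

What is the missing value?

Using the first 6 terms:
-2685  -4265  -6361  -9045  -12389
-1580  -2096  -2684  -3344
-516  -588  -660
-72  -72
Constant fourth difference = -72.
Extend forward: -660 − 72 = -732;  -3344 − 732 = -4076;  -12389 − 4076 = -16465;  -37481 − 16465 = -53946

-53946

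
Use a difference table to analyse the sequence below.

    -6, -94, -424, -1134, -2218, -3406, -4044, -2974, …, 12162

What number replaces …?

Using the first 8 terms:
First differences: -88, -330, -710, -1084, -1188, -638, 1070
Second differences: -242, -380, -374, -104, 550, 1708
Third differences: -138, 6, 270, 654, 1158
Fourth differences: 144, 264, 384, 504
Fifth differences: 120, 120, 120
Constant fifth difference = 120.
Extend forward: 504 + 120 = 624;  1158 + 624 = 1782;  1708 + 1782 = 3490;  1070 + 3490 = 4560;  -2974 + 4560 = 1586

1586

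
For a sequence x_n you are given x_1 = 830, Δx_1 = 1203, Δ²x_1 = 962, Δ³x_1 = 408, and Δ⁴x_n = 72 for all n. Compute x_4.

7733

Build the table forward from the leading diagonal:
Δ⁴: 72  72  72  72
Δ³: 408  480  552  624
Δ²: 962  1370  1850  2402
Δ: 1203  2165  3535  5385
x: 830  2033  4198  7733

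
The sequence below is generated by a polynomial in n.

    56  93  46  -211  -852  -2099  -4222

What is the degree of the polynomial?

First differences: 37, -47, -257, -641, -1247, -2123
Second differences: -84, -210, -384, -606, -876
Third differences: -126, -174, -222, -270
Fourth differences: -48, -48, -48
The fourth differences are constant, so the polynomial has degree 4.

4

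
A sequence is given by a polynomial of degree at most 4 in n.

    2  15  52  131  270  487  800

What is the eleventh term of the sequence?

3372

First differences: 13, 37, 79, 139, 217, 313
Second differences: 24, 42, 60, 78, 96
Third differences: 18, 18, 18, 18
Third differences constant at 18.
96 + 18 = 114;  313 + 114 = 427;  800 + 427 = 1227
114 + 18 = 132;  427 + 132 = 559;  1227 + 559 = 1786
132 + 18 = 150;  559 + 150 = 709;  1786 + 709 = 2495
150 + 18 = 168;  709 + 168 = 877;  2495 + 877 = 3372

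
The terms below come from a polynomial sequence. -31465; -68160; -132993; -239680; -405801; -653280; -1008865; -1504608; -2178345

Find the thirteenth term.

First differences: -36695, -64833, -106687, -166121, -247479, -355585, -495743, -673737
Second differences: -28138, -41854, -59434, -81358, -108106, -140158, -177994
Third differences: -13716, -17580, -21924, -26748, -32052, -37836
Fourth differences: -3864, -4344, -4824, -5304, -5784
Fifth differences: -480, -480, -480, -480
Fifth differences constant at -480.
-5784 − 480 = -6264;  -37836 − 6264 = -44100;  -177994 − 44100 = -222094;  -673737 − 222094 = -895831;  -2178345 − 895831 = -3074176
-6264 − 480 = -6744;  -44100 − 6744 = -50844;  -222094 − 50844 = -272938;  -895831 − 272938 = -1168769;  -3074176 − 1168769 = -4242945
-6744 − 480 = -7224;  -50844 − 7224 = -58068;  -272938 − 58068 = -331006;  -1168769 − 331006 = -1499775;  -4242945 − 1499775 = -5742720
-7224 − 480 = -7704;  -58068 − 7704 = -65772;  -331006 − 65772 = -396778;  -1499775 − 396778 = -1896553;  -5742720 − 1896553 = -7639273

-7639273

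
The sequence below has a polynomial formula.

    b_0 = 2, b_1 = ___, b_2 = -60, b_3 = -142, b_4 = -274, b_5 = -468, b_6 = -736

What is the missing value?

Using the last 5 terms:
-82  -132  -194  -268
-50  -62  -74
-12  -12
Constant third difference = -12.
Extend backward: -50 + 12 = -38;  -82 + 38 = -44;  -60 + 44 = -16

-16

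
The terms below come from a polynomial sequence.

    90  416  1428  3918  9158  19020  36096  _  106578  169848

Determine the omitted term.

63818

Using the first 7 terms:
First differences: 326, 1012, 2490, 5240, 9862, 17076
Second differences: 686, 1478, 2750, 4622, 7214
Third differences: 792, 1272, 1872, 2592
Fourth differences: 480, 600, 720
Fifth differences: 120, 120
Constant fifth difference = 120.
Extend forward: 720 + 120 = 840;  2592 + 840 = 3432;  7214 + 3432 = 10646;  17076 + 10646 = 27722;  36096 + 27722 = 63818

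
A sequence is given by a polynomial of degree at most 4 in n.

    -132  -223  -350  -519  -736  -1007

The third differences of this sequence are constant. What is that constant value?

-6

D1: -91, -127, -169, -217, -271
D2: -36, -42, -48, -54
D3: -6, -6, -6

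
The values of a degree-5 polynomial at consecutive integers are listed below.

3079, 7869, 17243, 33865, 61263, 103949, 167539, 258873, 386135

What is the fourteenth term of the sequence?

1957005

Δ: 4790 , 9374 , 16622 , 27398 , 42686 , 63590 , 91334 , 127262
Δ²: 4584 , 7248 , 10776 , 15288 , 20904 , 27744 , 35928
Δ³: 2664 , 3528 , 4512 , 5616 , 6840 , 8184
Δ⁴: 864 , 984 , 1104 , 1224 , 1344
Δ⁵: 120 , 120 , 120 , 120
Fifth differences constant at 120.
1344 + 120 = 1464;  8184 + 1464 = 9648;  35928 + 9648 = 45576;  127262 + 45576 = 172838;  386135 + 172838 = 558973
1464 + 120 = 1584;  9648 + 1584 = 11232;  45576 + 11232 = 56808;  172838 + 56808 = 229646;  558973 + 229646 = 788619
1584 + 120 = 1704;  11232 + 1704 = 12936;  56808 + 12936 = 69744;  229646 + 69744 = 299390;  788619 + 299390 = 1088009
1704 + 120 = 1824;  12936 + 1824 = 14760;  69744 + 14760 = 84504;  299390 + 84504 = 383894;  1088009 + 383894 = 1471903
1824 + 120 = 1944;  14760 + 1944 = 16704;  84504 + 16704 = 101208;  383894 + 101208 = 485102;  1471903 + 485102 = 1957005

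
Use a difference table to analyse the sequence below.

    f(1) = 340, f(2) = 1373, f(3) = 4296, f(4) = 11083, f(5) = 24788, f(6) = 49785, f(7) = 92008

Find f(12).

Δ: 1033 , 2923 , 6787 , 13705 , 24997 , 42223
Δ²: 1890 , 3864 , 6918 , 11292 , 17226
Δ³: 1974 , 3054 , 4374 , 5934
Δ⁴: 1080 , 1320 , 1560
Δ⁵: 240 , 240
Constant fifth difference = 240, so extend:
1560 + 240 = 1800;  5934 + 1800 = 7734;  17226 + 7734 = 24960;  42223 + 24960 = 67183;  92008 + 67183 = 159191
1800 + 240 = 2040;  7734 + 2040 = 9774;  24960 + 9774 = 34734;  67183 + 34734 = 101917;  159191 + 101917 = 261108
2040 + 240 = 2280;  9774 + 2280 = 12054;  34734 + 12054 = 46788;  101917 + 46788 = 148705;  261108 + 148705 = 409813
2280 + 240 = 2520;  12054 + 2520 = 14574;  46788 + 14574 = 61362;  148705 + 61362 = 210067;  409813 + 210067 = 619880
2520 + 240 = 2760;  14574 + 2760 = 17334;  61362 + 17334 = 78696;  210067 + 78696 = 288763;  619880 + 288763 = 908643

908643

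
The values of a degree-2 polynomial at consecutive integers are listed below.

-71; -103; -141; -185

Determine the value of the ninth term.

-495

First differences: -32  -38  -44
Second differences: -6  -6
The second differences are constant (-6).
-44 − 6 = -50;  -185 − 50 = -235
-50 − 6 = -56;  -235 − 56 = -291
-56 − 6 = -62;  -291 − 62 = -353
-62 − 6 = -68;  -353 − 68 = -421
-68 − 6 = -74;  -421 − 74 = -495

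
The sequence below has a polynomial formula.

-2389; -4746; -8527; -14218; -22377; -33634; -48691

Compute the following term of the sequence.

-68322

D1: -2357 , -3781 , -5691 , -8159 , -11257 , -15057
D2: -1424 , -1910 , -2468 , -3098 , -3800
D3: -486 , -558 , -630 , -702
D4: -72 , -72 , -72
Fourth differences constant at -72.
-702 − 72 = -774;  -3800 − 774 = -4574;  -15057 − 4574 = -19631;  -48691 − 19631 = -68322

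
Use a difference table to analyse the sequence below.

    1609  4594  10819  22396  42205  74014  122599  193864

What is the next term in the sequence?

294961

2985, 6225, 11577, 19809, 31809, 48585, 71265
3240, 5352, 8232, 12000, 16776, 22680
2112, 2880, 3768, 4776, 5904
768, 888, 1008, 1128
120, 120, 120
Fifth differences constant at 120.
1128 + 120 = 1248;  5904 + 1248 = 7152;  22680 + 7152 = 29832;  71265 + 29832 = 101097;  193864 + 101097 = 294961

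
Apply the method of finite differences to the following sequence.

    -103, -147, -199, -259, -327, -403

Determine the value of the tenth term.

First differences: -44 , -52 , -60 , -68 , -76
Second differences: -8 , -8 , -8 , -8
The second differences are constant (-8).
-76 − 8 = -84;  -403 − 84 = -487
-84 − 8 = -92;  -487 − 92 = -579
-92 − 8 = -100;  -579 − 100 = -679
-100 − 8 = -108;  -679 − 108 = -787

-787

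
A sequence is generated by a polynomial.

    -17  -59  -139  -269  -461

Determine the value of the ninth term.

-2089

Δ: -42, -80, -130, -192
Δ²: -38, -50, -62
Δ³: -12, -12
Constant third difference = -12, so extend:
-62 − 12 = -74;  -192 − 74 = -266;  -461 − 266 = -727
-74 − 12 = -86;  -266 − 86 = -352;  -727 − 352 = -1079
-86 − 12 = -98;  -352 − 98 = -450;  -1079 − 450 = -1529
-98 − 12 = -110;  -450 − 110 = -560;  -1529 − 560 = -2089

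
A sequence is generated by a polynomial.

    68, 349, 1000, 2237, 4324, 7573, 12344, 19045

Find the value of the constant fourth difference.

Δ: 281, 651, 1237, 2087, 3249, 4771, 6701
Δ²: 370, 586, 850, 1162, 1522, 1930
Δ³: 216, 264, 312, 360, 408
Δ⁴: 48, 48, 48, 48

48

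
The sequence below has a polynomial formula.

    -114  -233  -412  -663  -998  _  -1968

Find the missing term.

-1429

Using the first 5 terms:
-119, -179, -251, -335
-60, -72, -84
-12, -12
Constant third difference = -12.
Extend forward: -84 − 12 = -96;  -335 − 96 = -431;  -998 − 431 = -1429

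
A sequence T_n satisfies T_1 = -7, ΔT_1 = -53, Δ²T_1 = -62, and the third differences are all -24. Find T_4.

-376

Build the table forward from the leading diagonal:
Δ³: -24, -24, -24, -24
Δ²: -62, -86, -110, -134
Δ: -53, -115, -201, -311
T: -7, -60, -175, -376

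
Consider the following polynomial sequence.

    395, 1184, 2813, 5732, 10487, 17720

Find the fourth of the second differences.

Δ: 789, 1629, 2919, 4755, 7233
Δ²: 840, 1290, 1836, 2478
Δ³: 450, 546, 642
Δ⁴: 96, 96

2478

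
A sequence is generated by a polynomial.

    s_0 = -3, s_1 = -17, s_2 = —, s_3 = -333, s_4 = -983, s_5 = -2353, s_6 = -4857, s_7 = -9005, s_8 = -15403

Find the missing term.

-85

Using the last 6 terms:
First differences: -650  -1370  -2504  -4148  -6398
Second differences: -720  -1134  -1644  -2250
Third differences: -414  -510  -606
Fourth differences: -96  -96
Constant fourth difference = -96.
Extend backward: -414 + 96 = -318;  -720 + 318 = -402;  -650 + 402 = -248;  -333 + 248 = -85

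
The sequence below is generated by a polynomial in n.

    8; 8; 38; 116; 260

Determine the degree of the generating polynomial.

3

First differences: 0, 30, 78, 144
Second differences: 30, 48, 66
Third differences: 18, 18
The third differences are constant, so the polynomial has degree 3.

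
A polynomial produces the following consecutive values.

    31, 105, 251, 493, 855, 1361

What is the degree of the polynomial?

3

D1: 74, 146, 242, 362, 506
D2: 72, 96, 120, 144
D3: 24, 24, 24
The third differences are constant, so the polynomial has degree 3.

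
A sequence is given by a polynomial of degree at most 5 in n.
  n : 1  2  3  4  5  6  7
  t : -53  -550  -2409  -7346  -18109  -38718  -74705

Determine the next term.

-497  -1859  -4937  -10763  -20609  -35987
-1362  -3078  -5826  -9846  -15378
-1716  -2748  -4020  -5532
-1032  -1272  -1512
-240  -240
Constant fifth difference = -240, so extend:
-1512 − 240 = -1752;  -5532 − 1752 = -7284;  -15378 − 7284 = -22662;  -35987 − 22662 = -58649;  -74705 − 58649 = -133354

-133354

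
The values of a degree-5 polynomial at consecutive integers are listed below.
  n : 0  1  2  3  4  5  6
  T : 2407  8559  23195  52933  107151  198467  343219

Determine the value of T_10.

1940427

6152 , 14636 , 29738 , 54218 , 91316 , 144752
8484 , 15102 , 24480 , 37098 , 53436
6618 , 9378 , 12618 , 16338
2760 , 3240 , 3720
480 , 480
Fifth differences constant at 480.
3720 + 480 = 4200;  16338 + 4200 = 20538;  53436 + 20538 = 73974;  144752 + 73974 = 218726;  343219 + 218726 = 561945
4200 + 480 = 4680;  20538 + 4680 = 25218;  73974 + 25218 = 99192;  218726 + 99192 = 317918;  561945 + 317918 = 879863
4680 + 480 = 5160;  25218 + 5160 = 30378;  99192 + 30378 = 129570;  317918 + 129570 = 447488;  879863 + 447488 = 1327351
5160 + 480 = 5640;  30378 + 5640 = 36018;  129570 + 36018 = 165588;  447488 + 165588 = 613076;  1327351 + 613076 = 1940427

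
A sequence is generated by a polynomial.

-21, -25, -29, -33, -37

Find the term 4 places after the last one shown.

Δ: -4, -4, -4, -4
The first differences are constant (-4).
-37 − 4 = -41
-41 − 4 = -45
-45 − 4 = -49
-49 − 4 = -53

-53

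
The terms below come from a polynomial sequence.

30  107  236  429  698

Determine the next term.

Δ: 77, 129, 193, 269
Δ²: 52, 64, 76
Δ³: 12, 12
The third differences are constant (12).
76 + 12 = 88;  269 + 88 = 357;  698 + 357 = 1055

1055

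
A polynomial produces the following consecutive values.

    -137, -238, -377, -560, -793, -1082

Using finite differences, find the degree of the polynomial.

3

First differences: -101, -139, -183, -233, -289
Second differences: -38, -44, -50, -56
Third differences: -6, -6, -6
The third differences are constant, so the polynomial has degree 3.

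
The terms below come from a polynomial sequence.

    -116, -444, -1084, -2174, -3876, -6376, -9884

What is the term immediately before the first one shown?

-328, -640, -1090, -1702, -2500, -3508
-312, -450, -612, -798, -1008
-138, -162, -186, -210
-24, -24, -24
The fourth differences are constant at -24.
Work back: -138 + 24 = -114;  -312 + 114 = -198;  -328 + 198 = -130;  -116 + 130 = 14

14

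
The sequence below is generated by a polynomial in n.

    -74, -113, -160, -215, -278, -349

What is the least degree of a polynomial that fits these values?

D1: -39, -47, -55, -63, -71
D2: -8, -8, -8, -8
The second differences are constant, so the polynomial has degree 2.

2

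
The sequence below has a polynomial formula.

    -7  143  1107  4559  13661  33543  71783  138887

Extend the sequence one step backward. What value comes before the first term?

-9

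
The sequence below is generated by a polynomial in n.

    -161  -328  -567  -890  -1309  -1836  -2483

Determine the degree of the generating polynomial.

3

-167, -239, -323, -419, -527, -647
-72, -84, -96, -108, -120
-12, -12, -12, -12
The third differences are constant, so the polynomial has degree 3.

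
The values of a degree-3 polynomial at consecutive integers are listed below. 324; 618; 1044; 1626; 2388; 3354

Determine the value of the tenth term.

9738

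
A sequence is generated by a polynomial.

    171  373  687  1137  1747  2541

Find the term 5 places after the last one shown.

10111

D1: 202, 314, 450, 610, 794
D2: 112, 136, 160, 184
D3: 24, 24, 24
Third differences constant at 24.
184 + 24 = 208;  794 + 208 = 1002;  2541 + 1002 = 3543
208 + 24 = 232;  1002 + 232 = 1234;  3543 + 1234 = 4777
232 + 24 = 256;  1234 + 256 = 1490;  4777 + 1490 = 6267
256 + 24 = 280;  1490 + 280 = 1770;  6267 + 1770 = 8037
280 + 24 = 304;  1770 + 304 = 2074;  8037 + 2074 = 10111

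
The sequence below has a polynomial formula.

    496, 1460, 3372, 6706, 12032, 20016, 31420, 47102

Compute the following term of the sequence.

964 , 1912 , 3334 , 5326 , 7984 , 11404 , 15682
948 , 1422 , 1992 , 2658 , 3420 , 4278
474 , 570 , 666 , 762 , 858
96 , 96 , 96 , 96
Constant fourth difference = 96, so extend:
858 + 96 = 954;  4278 + 954 = 5232;  15682 + 5232 = 20914;  47102 + 20914 = 68016

68016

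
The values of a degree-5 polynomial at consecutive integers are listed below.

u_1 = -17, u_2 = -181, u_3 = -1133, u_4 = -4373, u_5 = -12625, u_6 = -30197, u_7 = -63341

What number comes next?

Δ: -164, -952, -3240, -8252, -17572, -33144
Δ²: -788, -2288, -5012, -9320, -15572
Δ³: -1500, -2724, -4308, -6252
Δ⁴: -1224, -1584, -1944
Δ⁵: -360, -360
Constant fifth difference = -360, so extend:
-1944 − 360 = -2304;  -6252 − 2304 = -8556;  -15572 − 8556 = -24128;  -33144 − 24128 = -57272;  -63341 − 57272 = -120613

-120613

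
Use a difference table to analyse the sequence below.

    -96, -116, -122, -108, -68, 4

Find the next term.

114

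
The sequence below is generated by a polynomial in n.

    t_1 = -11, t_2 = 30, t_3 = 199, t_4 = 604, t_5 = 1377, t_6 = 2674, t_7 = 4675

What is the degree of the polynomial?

41, 169, 405, 773, 1297, 2001
128, 236, 368, 524, 704
108, 132, 156, 180
24, 24, 24
The fourth differences are constant, so the polynomial has degree 4.

4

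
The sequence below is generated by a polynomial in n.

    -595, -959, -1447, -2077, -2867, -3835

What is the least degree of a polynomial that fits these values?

3

First differences: -364, -488, -630, -790, -968
Second differences: -124, -142, -160, -178
Third differences: -18, -18, -18
The third differences are constant, so the polynomial has degree 3.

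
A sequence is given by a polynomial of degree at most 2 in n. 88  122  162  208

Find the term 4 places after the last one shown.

452

First differences: 34 , 40 , 46
Second differences: 6 , 6
Constant second difference = 6, so extend:
46 + 6 = 52;  208 + 52 = 260
52 + 6 = 58;  260 + 58 = 318
58 + 6 = 64;  318 + 64 = 382
64 + 6 = 70;  382 + 70 = 452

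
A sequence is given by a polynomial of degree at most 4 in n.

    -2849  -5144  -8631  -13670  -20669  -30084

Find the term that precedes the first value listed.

First differences: -2295, -3487, -5039, -6999, -9415
Second differences: -1192, -1552, -1960, -2416
Third differences: -360, -408, -456
Fourth differences: -48, -48
The fourth differences are constant at -48.
Work back: -360 + 48 = -312;  -1192 + 312 = -880;  -2295 + 880 = -1415;  -2849 + 1415 = -1434

-1434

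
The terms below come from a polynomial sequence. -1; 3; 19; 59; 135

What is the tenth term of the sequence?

1475

Δ: 4, 16, 40, 76
Δ²: 12, 24, 36
Δ³: 12, 12
Constant third difference = 12, so extend:
36 + 12 = 48;  76 + 48 = 124;  135 + 124 = 259
48 + 12 = 60;  124 + 60 = 184;  259 + 184 = 443
60 + 12 = 72;  184 + 72 = 256;  443 + 256 = 699
72 + 12 = 84;  256 + 84 = 340;  699 + 340 = 1039
84 + 12 = 96;  340 + 96 = 436;  1039 + 436 = 1475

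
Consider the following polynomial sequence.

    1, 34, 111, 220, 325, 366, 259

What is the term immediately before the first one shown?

Δ: 33, 77, 109, 105, 41, -107
Δ²: 44, 32, -4, -64, -148
Δ³: -12, -36, -60, -84
Δ⁴: -24, -24, -24
The fourth differences are constant at -24.
Work back: -12 + 24 = 12;  44 − 12 = 32;  33 − 32 = 1;  1 − 1 = 0

0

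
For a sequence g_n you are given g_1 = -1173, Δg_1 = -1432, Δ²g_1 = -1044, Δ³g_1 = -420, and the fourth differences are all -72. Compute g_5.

-14917

Build the table forward from the leading diagonal:
Δ⁴: -72, -72, -72, -72, -72
Δ³: -420, -492, -564, -636, -708
Δ²: -1044, -1464, -1956, -2520, -3156
Δ: -1432, -2476, -3940, -5896, -8416
g: -1173, -2605, -5081, -9021, -14917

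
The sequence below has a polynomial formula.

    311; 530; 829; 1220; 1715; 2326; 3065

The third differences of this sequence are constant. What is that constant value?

12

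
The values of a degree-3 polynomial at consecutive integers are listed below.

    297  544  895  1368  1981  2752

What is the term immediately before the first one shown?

136

First differences: 247, 351, 473, 613, 771
Second differences: 104, 122, 140, 158
Third differences: 18, 18, 18
The third differences are constant at 18.
Work back: 104 − 18 = 86;  247 − 86 = 161;  297 − 161 = 136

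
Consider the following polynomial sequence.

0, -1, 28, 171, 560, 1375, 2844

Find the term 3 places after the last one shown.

14175

-1 , 29 , 143 , 389 , 815 , 1469
30 , 114 , 246 , 426 , 654
84 , 132 , 180 , 228
48 , 48 , 48
Fourth differences constant at 48.
228 + 48 = 276;  654 + 276 = 930;  1469 + 930 = 2399;  2844 + 2399 = 5243
276 + 48 = 324;  930 + 324 = 1254;  2399 + 1254 = 3653;  5243 + 3653 = 8896
324 + 48 = 372;  1254 + 372 = 1626;  3653 + 1626 = 5279;  8896 + 5279 = 14175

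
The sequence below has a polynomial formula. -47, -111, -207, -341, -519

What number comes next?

-747

-64, -96, -134, -178
-32, -38, -44
-6, -6
Constant third difference = -6, so extend:
-44 − 6 = -50;  -178 − 50 = -228;  -519 − 228 = -747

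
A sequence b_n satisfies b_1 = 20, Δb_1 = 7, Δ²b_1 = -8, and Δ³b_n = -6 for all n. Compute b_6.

Build the table forward from the leading diagonal:
Δ³: -6, -6, -6, -6, -6, -6
Δ²: -8, -14, -20, -26, -32, -38
Δ: 7, -1, -15, -35, -61, -93
b: 20, 27, 26, 11, -24, -85

-85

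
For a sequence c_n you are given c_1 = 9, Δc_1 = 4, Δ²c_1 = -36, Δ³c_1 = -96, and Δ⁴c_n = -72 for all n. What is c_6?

Build the table forward from the leading diagonal:
Δ⁴: -72, -72, -72, -72, -72, -72
Δ³: -96, -168, -240, -312, -384, -456
Δ²: -36, -132, -300, -540, -852, -1236
Δ: 4, -32, -164, -464, -1004, -1856
c: 9, 13, -19, -183, -647, -1651

-1651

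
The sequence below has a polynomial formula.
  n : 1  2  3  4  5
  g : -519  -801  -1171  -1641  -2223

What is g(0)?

-313

Δ: -282, -370, -470, -582
Δ²: -88, -100, -112
Δ³: -12, -12
The third differences are constant at -12.
Work back: -88 + 12 = -76;  -282 + 76 = -206;  -519 + 206 = -313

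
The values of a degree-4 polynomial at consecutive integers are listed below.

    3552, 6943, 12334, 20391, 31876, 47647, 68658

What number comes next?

D1: 3391 , 5391 , 8057 , 11485 , 15771 , 21011
D2: 2000 , 2666 , 3428 , 4286 , 5240
D3: 666 , 762 , 858 , 954
D4: 96 , 96 , 96
Constant fourth difference = 96, so extend:
954 + 96 = 1050;  5240 + 1050 = 6290;  21011 + 6290 = 27301;  68658 + 27301 = 95959

95959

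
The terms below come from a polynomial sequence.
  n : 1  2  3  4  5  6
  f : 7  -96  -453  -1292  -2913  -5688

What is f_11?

-54933

Δ: -103, -357, -839, -1621, -2775
Δ²: -254, -482, -782, -1154
Δ³: -228, -300, -372
Δ⁴: -72, -72
Constant fourth difference = -72, so extend:
-372 − 72 = -444;  -1154 − 444 = -1598;  -2775 − 1598 = -4373;  -5688 − 4373 = -10061
-444 − 72 = -516;  -1598 − 516 = -2114;  -4373 − 2114 = -6487;  -10061 − 6487 = -16548
-516 − 72 = -588;  -2114 − 588 = -2702;  -6487 − 2702 = -9189;  -16548 − 9189 = -25737
-588 − 72 = -660;  -2702 − 660 = -3362;  -9189 − 3362 = -12551;  -25737 − 12551 = -38288
-660 − 72 = -732;  -3362 − 732 = -4094;  -12551 − 4094 = -16645;  -38288 − 16645 = -54933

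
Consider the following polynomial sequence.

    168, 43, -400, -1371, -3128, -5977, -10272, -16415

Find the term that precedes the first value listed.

137

Δ: -125  -443  -971  -1757  -2849  -4295  -6143
Δ²: -318  -528  -786  -1092  -1446  -1848
Δ³: -210  -258  -306  -354  -402
Δ⁴: -48  -48  -48  -48
The fourth differences are constant at -48.
Work back: -210 + 48 = -162;  -318 + 162 = -156;  -125 + 156 = 31;  168 − 31 = 137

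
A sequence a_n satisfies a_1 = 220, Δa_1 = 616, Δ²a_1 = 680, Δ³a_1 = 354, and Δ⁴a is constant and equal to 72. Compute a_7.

22276

Build the table forward from the leading diagonal:
Fourth differences: 72, 72, 72, 72, 72, 72, 72
Third differences: 354, 426, 498, 570, 642, 714, 786
Second differences: 680, 1034, 1460, 1958, 2528, 3170, 3884
First differences: 616, 1296, 2330, 3790, 5748, 8276, 11446
a: 220, 836, 2132, 4462, 8252, 14000, 22276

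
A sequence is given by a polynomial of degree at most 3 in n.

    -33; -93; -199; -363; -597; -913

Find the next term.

-60  -106  -164  -234  -316
-46  -58  -70  -82
-12  -12  -12
Constant third difference = -12, so extend:
-82 − 12 = -94;  -316 − 94 = -410;  -913 − 410 = -1323

-1323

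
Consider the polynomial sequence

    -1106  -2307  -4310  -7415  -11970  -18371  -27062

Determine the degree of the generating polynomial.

4

First differences: -1201, -2003, -3105, -4555, -6401, -8691
Second differences: -802, -1102, -1450, -1846, -2290
Third differences: -300, -348, -396, -444
Fourth differences: -48, -48, -48
The fourth differences are constant, so the polynomial has degree 4.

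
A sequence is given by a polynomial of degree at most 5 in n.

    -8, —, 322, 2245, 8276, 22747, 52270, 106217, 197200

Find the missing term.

-25

Using the last 7 terms:
1923  6031  14471  29523  53947  90983
4108  8440  15052  24424  37036
4332  6612  9372  12612
2280  2760  3240
480  480
Constant fifth difference = 480.
Extend backward: 2280 − 480 = 1800;  4332 − 1800 = 2532;  4108 − 2532 = 1576;  1923 − 1576 = 347;  322 − 347 = -25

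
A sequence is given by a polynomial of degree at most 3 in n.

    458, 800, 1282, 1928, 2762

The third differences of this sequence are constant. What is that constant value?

24

First differences: 342, 482, 646, 834
Second differences: 140, 164, 188
Third differences: 24, 24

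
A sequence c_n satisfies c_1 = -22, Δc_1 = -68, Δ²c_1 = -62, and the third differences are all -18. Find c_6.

Build the table forward from the leading diagonal:
D3: -18, -18, -18, -18, -18, -18
D2: -62, -80, -98, -116, -134, -152
D1: -68, -130, -210, -308, -424, -558
c: -22, -90, -220, -430, -738, -1162

-1162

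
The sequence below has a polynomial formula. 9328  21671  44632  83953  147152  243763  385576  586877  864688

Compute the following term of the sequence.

First differences: 12343, 22961, 39321, 63199, 96611, 141813, 201301, 277811
Second differences: 10618, 16360, 23878, 33412, 45202, 59488, 76510
Third differences: 5742, 7518, 9534, 11790, 14286, 17022
Fourth differences: 1776, 2016, 2256, 2496, 2736
Fifth differences: 240, 240, 240, 240
Constant fifth difference = 240, so extend:
2736 + 240 = 2976;  17022 + 2976 = 19998;  76510 + 19998 = 96508;  277811 + 96508 = 374319;  864688 + 374319 = 1239007

1239007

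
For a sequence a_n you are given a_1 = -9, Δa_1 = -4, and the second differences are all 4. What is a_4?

Build the table forward from the leading diagonal:
D2: 4, 4, 4, 4
D1: -4, 0, 4, 8
a: -9, -13, -13, -9

-9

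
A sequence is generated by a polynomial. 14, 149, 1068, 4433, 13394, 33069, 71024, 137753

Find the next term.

247158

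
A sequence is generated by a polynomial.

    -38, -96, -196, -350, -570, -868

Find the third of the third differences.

Δ: -58, -100, -154, -220, -298
Δ²: -42, -54, -66, -78
Δ³: -12, -12, -12

-12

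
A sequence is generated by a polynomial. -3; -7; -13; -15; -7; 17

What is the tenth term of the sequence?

First differences: -4 , -6 , -2 , 8 , 24
Second differences: -2 , 4 , 10 , 16
Third differences: 6 , 6 , 6
Third differences constant at 6.
16 + 6 = 22;  24 + 22 = 46;  17 + 46 = 63
22 + 6 = 28;  46 + 28 = 74;  63 + 74 = 137
28 + 6 = 34;  74 + 34 = 108;  137 + 108 = 245
34 + 6 = 40;  108 + 40 = 148;  245 + 148 = 393

393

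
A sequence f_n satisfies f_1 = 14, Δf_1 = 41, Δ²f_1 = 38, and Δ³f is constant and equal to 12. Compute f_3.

Build the table forward from the leading diagonal:
D3: 12, 12, 12
D2: 38, 50, 62
D1: 41, 79, 129
f: 14, 55, 134

134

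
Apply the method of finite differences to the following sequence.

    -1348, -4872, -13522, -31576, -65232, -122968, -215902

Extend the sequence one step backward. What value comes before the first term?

First differences: -3524, -8650, -18054, -33656, -57736, -92934
Second differences: -5126, -9404, -15602, -24080, -35198
Third differences: -4278, -6198, -8478, -11118
Fourth differences: -1920, -2280, -2640
Fifth differences: -360, -360
The fifth differences are constant at -360.
Work back: -1920 + 360 = -1560;  -4278 + 1560 = -2718;  -5126 + 2718 = -2408;  -3524 + 2408 = -1116;  -1348 + 1116 = -232

-232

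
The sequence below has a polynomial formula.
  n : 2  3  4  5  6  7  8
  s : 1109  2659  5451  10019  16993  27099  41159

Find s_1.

D1: 1550, 2792, 4568, 6974, 10106, 14060
D2: 1242, 1776, 2406, 3132, 3954
D3: 534, 630, 726, 822
D4: 96, 96, 96
The fourth differences are constant at 96.
Work back: 534 − 96 = 438;  1242 − 438 = 804;  1550 − 804 = 746;  1109 − 746 = 363

363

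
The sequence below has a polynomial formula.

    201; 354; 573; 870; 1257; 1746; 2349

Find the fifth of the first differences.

489

D1: 153, 219, 297, 387, 489, 603
D2: 66, 78, 90, 102, 114
D3: 12, 12, 12, 12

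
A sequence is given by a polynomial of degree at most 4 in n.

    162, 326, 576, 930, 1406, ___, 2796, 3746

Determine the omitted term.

2022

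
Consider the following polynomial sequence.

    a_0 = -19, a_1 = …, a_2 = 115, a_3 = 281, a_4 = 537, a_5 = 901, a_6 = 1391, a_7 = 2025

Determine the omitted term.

21

Using the last 6 terms:
166, 256, 364, 490, 634
90, 108, 126, 144
18, 18, 18
Constant third difference = 18.
Extend backward: 90 − 18 = 72;  166 − 72 = 94;  115 − 94 = 21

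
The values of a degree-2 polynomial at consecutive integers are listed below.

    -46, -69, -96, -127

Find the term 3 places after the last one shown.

D1: -23  -27  -31
D2: -4  -4
Constant second difference = -4, so extend:
-31 − 4 = -35;  -127 − 35 = -162
-35 − 4 = -39;  -162 − 39 = -201
-39 − 4 = -43;  -201 − 43 = -244

-244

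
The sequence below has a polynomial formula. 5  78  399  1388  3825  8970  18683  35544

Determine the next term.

62973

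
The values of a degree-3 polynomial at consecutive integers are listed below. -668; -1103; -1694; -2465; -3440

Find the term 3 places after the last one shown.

-7829

First differences: -435 , -591 , -771 , -975
Second differences: -156 , -180 , -204
Third differences: -24 , -24
Constant third difference = -24, so extend:
-204 − 24 = -228;  -975 − 228 = -1203;  -3440 − 1203 = -4643
-228 − 24 = -252;  -1203 − 252 = -1455;  -4643 − 1455 = -6098
-252 − 24 = -276;  -1455 − 276 = -1731;  -6098 − 1731 = -7829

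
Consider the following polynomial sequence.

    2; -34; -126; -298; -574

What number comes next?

-978

Δ: -36, -92, -172, -276
Δ²: -56, -80, -104
Δ³: -24, -24
The third differences are constant (-24).
-104 − 24 = -128;  -276 − 128 = -404;  -574 − 404 = -978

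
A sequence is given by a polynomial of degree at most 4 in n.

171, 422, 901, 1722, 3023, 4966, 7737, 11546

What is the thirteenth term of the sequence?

55191

Δ: 251  479  821  1301  1943  2771  3809
Δ²: 228  342  480  642  828  1038
Δ³: 114  138  162  186  210
Δ⁴: 24  24  24  24
Constant fourth difference = 24, so extend:
210 + 24 = 234;  1038 + 234 = 1272;  3809 + 1272 = 5081;  11546 + 5081 = 16627
234 + 24 = 258;  1272 + 258 = 1530;  5081 + 1530 = 6611;  16627 + 6611 = 23238
258 + 24 = 282;  1530 + 282 = 1812;  6611 + 1812 = 8423;  23238 + 8423 = 31661
282 + 24 = 306;  1812 + 306 = 2118;  8423 + 2118 = 10541;  31661 + 10541 = 42202
306 + 24 = 330;  2118 + 330 = 2448;  10541 + 2448 = 12989;  42202 + 12989 = 55191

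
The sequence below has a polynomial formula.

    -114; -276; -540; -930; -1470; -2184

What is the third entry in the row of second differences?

First differences: -162, -264, -390, -540, -714
Second differences: -102, -126, -150, -174
Third differences: -24, -24, -24

-150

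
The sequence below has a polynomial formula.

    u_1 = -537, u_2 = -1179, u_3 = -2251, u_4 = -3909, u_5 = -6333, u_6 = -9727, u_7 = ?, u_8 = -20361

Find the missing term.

-14319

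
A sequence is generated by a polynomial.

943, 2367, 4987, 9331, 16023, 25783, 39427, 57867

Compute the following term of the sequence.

First differences: 1424 , 2620 , 4344 , 6692 , 9760 , 13644 , 18440
Second differences: 1196 , 1724 , 2348 , 3068 , 3884 , 4796
Third differences: 528 , 624 , 720 , 816 , 912
Fourth differences: 96 , 96 , 96 , 96
The fourth differences are constant (96).
912 + 96 = 1008;  4796 + 1008 = 5804;  18440 + 5804 = 24244;  57867 + 24244 = 82111

82111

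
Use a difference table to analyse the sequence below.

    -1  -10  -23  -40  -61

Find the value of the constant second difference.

D1: -9, -13, -17, -21
D2: -4, -4, -4

-4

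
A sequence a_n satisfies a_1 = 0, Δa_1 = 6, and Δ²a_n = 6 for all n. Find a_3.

Build the table forward from the leading diagonal:
Δ²: 6, 6, 6
Δ: 6, 12, 18
a: 0, 6, 18

18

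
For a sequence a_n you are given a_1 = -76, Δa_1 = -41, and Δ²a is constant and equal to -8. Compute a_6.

Build the table forward from the leading diagonal:
Second differences: -8, -8, -8, -8, -8, -8
First differences: -41, -49, -57, -65, -73, -81
a: -76, -117, -166, -223, -288, -361

-361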